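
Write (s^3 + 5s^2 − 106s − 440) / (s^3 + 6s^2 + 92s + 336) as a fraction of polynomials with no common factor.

By polynomial division,
  s^3 + 5s^2 − 106s − 440 = (s^3 + 6s^2 + 92s + 336) + (−s^2 − 198s − 776)
  s^3 + 6s^2 + 92s + 336 = (−s + 192)(−s^2 − 198s − 776) + (37332s + 149328)
  −s^2 − 198s − 776 = (−(1/37332)s − 97/18666)(37332s + 149328) + (0)
Last nonzero remainder: 37332s + 149328. Dividing through by 37332 gives the monic gcd s + 4.
Cancel s + 4 from numerator and denominator to get the reduced form.

(s^2 + s − 110)/(s^2 + 2s + 84)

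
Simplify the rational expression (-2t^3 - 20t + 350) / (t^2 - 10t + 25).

(-2t^2 - 10t - 70)/(t - 5)

By polynomial division,
  -2t^3 - 20t + 350 = (-2t - 20)(t^2 - 10t + 25) + (-170t + 850)
  t^2 - 10t + 25 = (-(1/170)t + 1/34)(-170t + 850) + (0)
Last nonzero remainder: -170t + 850. Dividing through by -170 gives the monic gcd t - 5.
Cancel t - 5 from numerator and denominator to get the reduced form.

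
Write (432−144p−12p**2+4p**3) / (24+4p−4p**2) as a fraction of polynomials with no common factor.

Repeated division with remainder:
  4p**3−12p**2−144p+432 = (−p+2)(−4p**2+4p+24) + (−128p+384)
  −4p**2+4p+24 = ((1/32)p+1/16)(−128p+384) + (0)
Last nonzero remainder: −128p+384. Dividing through by −128 gives the monic gcd p−3.
Cancel p−3 from numerator and denominator to get the reduced form.

(36−p**2)/(2+p)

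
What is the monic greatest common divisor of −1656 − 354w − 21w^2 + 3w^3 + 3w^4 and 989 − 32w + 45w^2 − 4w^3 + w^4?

23 + 3w + w^2

By polynomial division,
  3w^4 + 3w^3 − 21w^2 − 354w − 1656 = (3)(w^4 − 4w^3 + 45w^2 − 32w + 989) + (15w^3 − 156w^2 − 258w − 4623)
  w^4 − 4w^3 + 45w^2 − 32w + 989 = ((1/15)w + 32/75)(15w^3 − 156w^2 − 258w − 4623) + ((3219/25)w^2 + (9657/25)w + 74037/25)
  15w^3 − 156w^2 − 258w − 4623 = ((125/1073)w − 1675/1073)((3219/25)w^2 + (9657/25)w + 74037/25) + (0)
Last nonzero remainder: (3219/25)w^2 + (9657/25)w + 74037/25. Dividing through by 3219/25 gives the monic gcd w^2 + 3w + 23.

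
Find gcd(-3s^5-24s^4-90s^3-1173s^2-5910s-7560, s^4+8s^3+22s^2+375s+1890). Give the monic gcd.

s^3+2s^2+10s+315

Repeated division with remainder:
  -3s^5-24s^4-90s^3-1173s^2-5910s-7560 = (-3s)(s^4+8s^3+22s^2+375s+1890) + (-24s^3-48s^2-240s-7560)
  s^4+8s^3+22s^2+375s+1890 = (-(1/24)s-1/4)(-24s^3-48s^2-240s-7560) + (0)
Last nonzero remainder: -24s^3-48s^2-240s-7560. Dividing through by -24 gives the monic gcd s^3+2s^2+10s+315.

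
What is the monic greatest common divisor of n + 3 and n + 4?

Euclidean algorithm in ℚ[n]:
  n + 3 = (n + 4) + (-1)
  n + 4 = (-n - 4)(-1) + (0)
The last nonzero remainder is the constant -1, so the polynomials are coprime and gcd = 1.

1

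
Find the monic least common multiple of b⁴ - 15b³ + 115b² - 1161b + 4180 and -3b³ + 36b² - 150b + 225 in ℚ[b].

Euclidean algorithm in ℚ[b]:
  b⁴ - 15b³ + 115b² - 1161b + 4180 = (-(1/3)b + 1)(-3b³ + 36b² - 150b + 225) + (29b² - 936b + 3955)
  -3b³ + 36b² - 150b + 225 = (-(3/29)b - 1764/841)(29b² - 936b + 3955) + (-(1433169/841)b + 7165845/841)
  29b² - 936b + 3955 = (-(24389/1433169)b + 665231/1433169)(-(1433169/841)b + 7165845/841) + (0)
Last nonzero remainder: -(1433169/841)b + 7165845/841. Dividing through by -1433169/841 gives the monic gcd b - 5.
Then lcm(f, g) = f·g / gcd(f, g); expanding and making the result monic gives the answer.

b⁶ - 22b⁵ + 235b⁴ - 2191b³ + 14032b² - 46675b + 62700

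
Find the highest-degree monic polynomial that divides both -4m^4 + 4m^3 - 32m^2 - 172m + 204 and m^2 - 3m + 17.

m^2 - 3m + 17

Euclidean algorithm in ℚ[m]:
  -4m^4 + 4m^3 - 32m^2 - 172m + 204 = (-4m^2 - 8m + 12)(m^2 - 3m + 17) + (0)
The last nonzero remainder m^2 - 3m + 17 is already monic.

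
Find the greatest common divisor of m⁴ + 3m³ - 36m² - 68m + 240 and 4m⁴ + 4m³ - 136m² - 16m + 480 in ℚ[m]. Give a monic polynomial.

Repeated division with remainder:
  m⁴ + 3m³ - 36m² - 68m + 240 = (1/4)(4m⁴ + 4m³ - 136m² - 16m + 480) + (2m³ - 2m² - 64m + 120)
  4m⁴ + 4m³ - 136m² - 16m + 480 = (2m + 4)(2m³ - 2m² - 64m + 120) + (0)
Last nonzero remainder: 2m³ - 2m² - 64m + 120. Dividing through by 2 gives the monic gcd m³ - m² - 32m + 60.

m³ - m² - 32m + 60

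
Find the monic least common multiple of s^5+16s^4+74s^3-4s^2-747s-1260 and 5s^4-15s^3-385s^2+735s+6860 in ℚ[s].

By polynomial division,
  s^5+16s^4+74s^3-4s^2-747s-1260 = ((1/5)s+19/5)(5s^4-15s^3-385s^2+735s+6860) + (208s^3+1312s^2-4912s-27328)
  5s^4-15s^3-385s^2+735s+6860 = ((5/208)s-605/2704)(208s^3+1312s^2-4912s-27328) + ((4500/169)s^2+(49500/169)s+126000/169)
  208s^3+1312s^2-4912s-27328 = ((8788/1125)s-41236/1125)((4500/169)s^2+(49500/169)s+126000/169) + (0)
Last nonzero remainder: (4500/169)s^2+(49500/169)s+126000/169. Dividing through by 4500/169 gives the monic gcd s^2+11s+28.
Then lcm(f, g) = f·g / gcd(f, g); expanding and making the result monic gives the answer.

s^7+2s^6-101s^5-256s^4+2935s^3+9002s^2-18963s-61740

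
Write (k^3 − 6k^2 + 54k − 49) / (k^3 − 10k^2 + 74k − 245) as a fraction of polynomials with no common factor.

By polynomial division,
  k^3 − 6k^2 + 54k − 49 = (k^3 − 10k^2 + 74k − 245) + (4k^2 − 20k + 196)
  k^3 − 10k^2 + 74k − 245 = ((1/4)k − 5/4)(4k^2 − 20k + 196) + (0)
Last nonzero remainder: 4k^2 − 20k + 196. Dividing through by 4 gives the monic gcd k^2 − 5k + 49.
Cancel k^2 − 5k + 49 from numerator and denominator to get the reduced form.

(k − 1)/(k − 5)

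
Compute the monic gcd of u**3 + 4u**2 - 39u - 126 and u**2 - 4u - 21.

u + 3

Repeated division with remainder:
  u**3 + 4u**2 - 39u - 126 = (u + 8)(u**2 - 4u - 21) + (14u + 42)
  u**2 - 4u - 21 = ((1/14)u - 1/2)(14u + 42) + (0)
Last nonzero remainder: 14u + 42. Dividing through by 14 gives the monic gcd u + 3.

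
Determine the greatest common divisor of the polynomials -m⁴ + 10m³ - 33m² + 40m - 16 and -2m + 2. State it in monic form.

Euclidean algorithm in ℚ[m]:
  -m⁴ + 10m³ - 33m² + 40m - 16 = ((1/2)m³ - (9/2)m² + 12m - 8)(-2m + 2) + (0)
Last nonzero remainder: -2m + 2. Dividing through by -2 gives the monic gcd m - 1.

m - 1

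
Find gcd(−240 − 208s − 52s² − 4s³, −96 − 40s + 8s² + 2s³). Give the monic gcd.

12 + 8s + s²

Euclidean algorithm in ℚ[s]:
  −4s³ − 52s² − 208s − 240 = (−2)(2s³ + 8s² − 40s − 96) + (−36s² − 288s − 432)
  2s³ + 8s² − 40s − 96 = (−(1/18)s + 2/9)(−36s² − 288s − 432) + (0)
Last nonzero remainder: −36s² − 288s − 432. Dividing through by −36 gives the monic gcd s² + 8s + 12.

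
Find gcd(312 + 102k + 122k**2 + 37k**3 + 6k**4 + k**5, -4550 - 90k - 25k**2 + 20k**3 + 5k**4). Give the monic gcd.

26 + 2k + k**2

Repeated division with remainder:
  k**5 + 6k**4 + 37k**3 + 122k**2 + 102k + 312 = ((1/5)k + 2/5)(5k**4 + 20k**3 - 25k**2 - 90k - 4550) + (34k**3 + 150k**2 + 1048k + 2132)
  5k**4 + 20k**3 - 25k**2 - 90k - 4550 = ((5/34)k - 35/578)(34k**3 + 150k**2 + 1048k + 2132) + (-(49140/289)k**2 - (98280/289)k - 1277640/289)
  34k**3 + 150k**2 + 1048k + 2132 = (-(4913/24570)k - 11849/24570)(-(49140/289)k**2 - (98280/289)k - 1277640/289) + (0)
Last nonzero remainder: -(49140/289)k**2 - (98280/289)k - 1277640/289. Dividing through by -49140/289 gives the monic gcd k**2 + 2k + 26.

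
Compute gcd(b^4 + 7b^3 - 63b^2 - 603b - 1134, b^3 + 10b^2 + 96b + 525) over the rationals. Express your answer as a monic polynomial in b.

Apply the Euclidean algorithm:
  b^4 + 7b^3 - 63b^2 - 603b - 1134 = (b - 3)(b^3 + 10b^2 + 96b + 525) + (-129b^2 - 840b + 441)
  b^3 + 10b^2 + 96b + 525 = (-(1/129)b - 50/1849)(-129b^2 - 840b + 441) + ((141825/1849)b + 992775/1849)
  -129b^2 - 840b + 441 = (-(79507/47275)b + 38829/47275)((141825/1849)b + 992775/1849) + (0)
Last nonzero remainder: (141825/1849)b + 992775/1849. Dividing through by 141825/1849 gives the monic gcd b + 7.

b + 7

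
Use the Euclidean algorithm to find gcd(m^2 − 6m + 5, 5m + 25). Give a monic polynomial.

1

By polynomial division,
  m^2 − 6m + 5 = ((1/5)m − 11/5)(5m + 25) + (60)
  5m + 25 = ((1/12)m + 5/12)(60) + (0)
The last nonzero remainder is the constant 60, so the polynomials are coprime and gcd = 1.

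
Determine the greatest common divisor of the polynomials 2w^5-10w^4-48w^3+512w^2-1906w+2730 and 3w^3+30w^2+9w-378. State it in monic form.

Apply the Euclidean algorithm:
  2w^5-10w^4-48w^3+512w^2-1906w+2730 = ((2/3)w^2-10w+82)(3w^3+30w^2+9w-378) + (-1606w^2-6424w+33726)
  3w^3+30w^2+9w-378 = (-(3/1606)w-9/803)(-1606w^2-6424w+33726) + (0)
Last nonzero remainder: -1606w^2-6424w+33726. Dividing through by -1606 gives the monic gcd w^2+4w-21.

w^2+4w-21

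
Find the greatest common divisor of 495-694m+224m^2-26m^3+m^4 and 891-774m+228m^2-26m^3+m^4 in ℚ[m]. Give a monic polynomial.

Repeated division with remainder:
  m^4-26m^3+224m^2-694m+495 = (m^4-26m^3+228m^2-774m+891) + (-4m^2+80m-396)
  m^4-26m^3+228m^2-774m+891 = (-(1/4)m^2+(3/2)m-9/4)(-4m^2+80m-396) + (0)
Last nonzero remainder: -4m^2+80m-396. Dividing through by -4 gives the monic gcd m^2-20m+99.

99-20m+m^2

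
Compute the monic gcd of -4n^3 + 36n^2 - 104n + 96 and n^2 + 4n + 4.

1

Euclidean algorithm in ℚ[n]:
  -4n^3 + 36n^2 - 104n + 96 = (-4n + 52)(n^2 + 4n + 4) + (-296n - 112)
  n^2 + 4n + 4 = (-(1/296)n - 67/5476)(-296n - 112) + (3600/1369)
  -296n - 112 = (-(50653/450)n - 9583/225)(3600/1369) + (0)
The last nonzero remainder is the constant 3600/1369, so the polynomials are coprime and gcd = 1.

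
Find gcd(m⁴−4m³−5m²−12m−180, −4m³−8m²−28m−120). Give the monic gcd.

Apply the Euclidean algorithm:
  m⁴−4m³−5m²−12m−180 = (−(1/4)m+3/2)(−4m³−8m²−28m−120) + (0)
Last nonzero remainder: −4m³−8m²−28m−120. Dividing through by −4 gives the monic gcd m³+2m²+7m+30.

m³+2m²+7m+30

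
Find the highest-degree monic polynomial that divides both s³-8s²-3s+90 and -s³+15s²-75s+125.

s-5

By polynomial division,
  s³-8s²-3s+90 = (-1)(-s³+15s²-75s+125) + (7s²-78s+215)
  -s³+15s²-75s+125 = (-(1/7)s+27/49)(7s²-78s+215) + (-(64/49)s+320/49)
  7s²-78s+215 = (-(343/64)s+2107/64)(-(64/49)s+320/49) + (0)
Last nonzero remainder: -(64/49)s+320/49. Dividing through by -64/49 gives the monic gcd s-5.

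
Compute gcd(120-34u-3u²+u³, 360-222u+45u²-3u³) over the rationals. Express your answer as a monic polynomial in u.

20-9u+u²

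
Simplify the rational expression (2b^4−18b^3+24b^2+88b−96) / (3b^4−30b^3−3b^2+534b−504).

(2b^2−4b−16)/(3b^2−9b−84)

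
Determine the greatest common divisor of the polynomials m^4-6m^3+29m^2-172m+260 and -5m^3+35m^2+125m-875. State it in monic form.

m-5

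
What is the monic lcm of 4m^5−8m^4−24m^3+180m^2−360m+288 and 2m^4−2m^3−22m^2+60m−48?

Euclidean algorithm in ℚ[m]:
  4m^5−8m^4−24m^3+180m^2−360m+288 = (2m−2)(2m^4−2m^3−22m^2+60m−48) + (16m^3+16m^2−144m+192)
  2m^4−2m^3−22m^2+60m−48 = ((1/8)m−1/4)(16m^3+16m^2−144m+192) + (0)
Last nonzero remainder: 16m^3+16m^2−144m+192. Dividing through by 16 gives the monic gcd m^3+m^2−9m+12.
Then lcm(f, g) = f·g / gcd(f, g); expanding and making the result monic gives the answer.

m^6−4m^5−2m^4+57m^3−180m^2+252m−144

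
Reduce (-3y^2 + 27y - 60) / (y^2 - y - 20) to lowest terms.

(-3y + 12)/(y + 4)

By polynomial division,
  -3y^2 + 27y - 60 = (-3)(y^2 - y - 20) + (24y - 120)
  y^2 - y - 20 = ((1/24)y + 1/6)(24y - 120) + (0)
Last nonzero remainder: 24y - 120. Dividing through by 24 gives the monic gcd y - 5.
Cancel y - 5 from numerator and denominator to get the reduced form.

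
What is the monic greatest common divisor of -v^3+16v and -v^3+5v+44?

By polynomial division,
  -v^3+16v = (-v^3+5v+44) + (11v-44)
  -v^3+5v+44 = (-(1/11)v^2-(4/11)v-1)(11v-44) + (0)
Last nonzero remainder: 11v-44. Dividing through by 11 gives the monic gcd v-4.

v-4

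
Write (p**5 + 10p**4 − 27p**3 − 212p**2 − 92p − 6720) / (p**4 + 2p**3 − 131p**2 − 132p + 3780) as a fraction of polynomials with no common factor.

Apply the Euclidean algorithm:
  p**5 + 10p**4 − 27p**3 − 212p**2 − 92p − 6720 = (p + 8)(p**4 + 2p**3 − 131p**2 − 132p + 3780) + (88p**3 + 968p**2 − 2816p − 36960)
  p**4 + 2p**3 − 131p**2 − 132p + 3780 = ((1/88)p − 9/88)(88p**3 + 968p**2 − 2816p − 36960) + (0)
Last nonzero remainder: 88p**3 + 968p**2 − 2816p − 36960. Dividing through by 88 gives the monic gcd p**3 + 11p**2 − 32p − 420.
Cancel p**3 + 11p**2 − 32p − 420 from numerator and denominator to get the reduced form.

(p**2 − p + 16)/(p − 9)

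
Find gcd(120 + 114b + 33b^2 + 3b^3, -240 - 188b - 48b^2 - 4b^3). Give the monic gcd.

20 + 9b + b^2

Repeated division with remainder:
  3b^3 + 33b^2 + 114b + 120 = (-3/4)(-4b^3 - 48b^2 - 188b - 240) + (-3b^2 - 27b - 60)
  -4b^3 - 48b^2 - 188b - 240 = ((4/3)b + 4)(-3b^2 - 27b - 60) + (0)
Last nonzero remainder: -3b^2 - 27b - 60. Dividing through by -3 gives the monic gcd b^2 + 9b + 20.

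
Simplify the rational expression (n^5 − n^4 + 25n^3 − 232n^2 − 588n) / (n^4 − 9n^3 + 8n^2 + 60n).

(n^2 + 3n + 49)/(n − 5)

Apply the Euclidean algorithm:
  n^5 − n^4 + 25n^3 − 232n^2 − 588n = (n + 8)(n^4 − 9n^3 + 8n^2 + 60n) + (89n^3 − 356n^2 − 1068n)
  n^4 − 9n^3 + 8n^2 + 60n = ((1/89)n − 5/89)(89n^3 − 356n^2 − 1068n) + (0)
Last nonzero remainder: 89n^3 − 356n^2 − 1068n. Dividing through by 89 gives the monic gcd n^3 − 4n^2 − 12n.
Cancel n^3 − 4n^2 − 12n from numerator and denominator to get the reduced form.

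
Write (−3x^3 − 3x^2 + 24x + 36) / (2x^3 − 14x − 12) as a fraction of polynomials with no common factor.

Apply the Euclidean algorithm:
  −3x^3 − 3x^2 + 24x + 36 = (−3/2)(2x^3 − 14x − 12) + (−3x^2 + 3x + 18)
  2x^3 − 14x − 12 = (−(2/3)x − 2/3)(−3x^2 + 3x + 18) + (0)
Last nonzero remainder: −3x^2 + 3x + 18. Dividing through by −3 gives the monic gcd x^2 − x − 6.
Cancel x^2 − x − 6 from numerator and denominator to get the reduced form.

(−3x − 6)/(2x + 2)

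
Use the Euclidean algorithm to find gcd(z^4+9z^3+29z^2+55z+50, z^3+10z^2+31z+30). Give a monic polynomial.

z^2+7z+10

Euclidean algorithm in ℚ[z]:
  z^4+9z^3+29z^2+55z+50 = (z-1)(z^3+10z^2+31z+30) + (8z^2+56z+80)
  z^3+10z^2+31z+30 = ((1/8)z+3/8)(8z^2+56z+80) + (0)
Last nonzero remainder: 8z^2+56z+80. Dividing through by 8 gives the monic gcd z^2+7z+10.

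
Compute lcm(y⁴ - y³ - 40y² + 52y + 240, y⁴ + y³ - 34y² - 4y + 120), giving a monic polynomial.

y⁵ - 3y⁴ - 38y³ + 132y² + 136y - 480

Apply the Euclidean algorithm:
  y⁴ - y³ - 40y² + 52y + 240 = (y⁴ + y³ - 34y² - 4y + 120) + (-2y³ - 6y² + 56y + 120)
  y⁴ + y³ - 34y² - 4y + 120 = (-(1/2)y + 1)(-2y³ - 6y² + 56y + 120) + (0)
Last nonzero remainder: -2y³ - 6y² + 56y + 120. Dividing through by -2 gives the monic gcd y³ + 3y² - 28y - 60.
Then lcm(f, g) = f·g / gcd(f, g); expanding and making the result monic gives the answer.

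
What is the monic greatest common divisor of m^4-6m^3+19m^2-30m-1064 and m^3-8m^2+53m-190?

m^2-3m+38

By polynomial division,
  m^4-6m^3+19m^2-30m-1064 = (m+2)(m^3-8m^2+53m-190) + (-18m^2+54m-684)
  m^3-8m^2+53m-190 = (-(1/18)m+5/18)(-18m^2+54m-684) + (0)
Last nonzero remainder: -18m^2+54m-684. Dividing through by -18 gives the monic gcd m^2-3m+38.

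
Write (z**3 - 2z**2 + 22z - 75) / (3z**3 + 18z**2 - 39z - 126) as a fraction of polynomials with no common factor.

Repeated division with remainder:
  z**3 - 2z**2 + 22z - 75 = (1/3)(3z**3 + 18z**2 - 39z - 126) + (-8z**2 + 35z - 33)
  3z**3 + 18z**2 - 39z - 126 = (-(3/8)z - 249/64)(-8z**2 + 35z - 33) + ((5427/64)z - 16281/64)
  -8z**2 + 35z - 33 = (-(512/5427)z + 704/5427)((5427/64)z - 16281/64) + (0)
Last nonzero remainder: (5427/64)z - 16281/64. Dividing through by 5427/64 gives the monic gcd z - 3.
Cancel z - 3 from numerator and denominator to get the reduced form.

(z**2 + z + 25)/(3z**2 + 27z + 42)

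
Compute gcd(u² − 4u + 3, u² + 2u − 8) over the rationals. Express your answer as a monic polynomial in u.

1

Apply the Euclidean algorithm:
  u² − 4u + 3 = (u² + 2u − 8) + (−6u + 11)
  u² + 2u − 8 = (−(1/6)u − 23/36)(−6u + 11) + (−35/36)
  −6u + 11 = ((216/35)u − 396/35)(−35/36) + (0)
The last nonzero remainder is the constant −35/36, so the polynomials are coprime and gcd = 1.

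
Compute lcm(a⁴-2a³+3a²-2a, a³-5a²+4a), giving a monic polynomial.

By polynomial division,
  a⁴-2a³+3a²-2a = (a+3)(a³-5a²+4a) + (14a²-14a)
  a³-5a²+4a = ((1/14)a-2/7)(14a²-14a) + (0)
Last nonzero remainder: 14a²-14a. Dividing through by 14 gives the monic gcd a²-a.
Then lcm(f, g) = f·g / gcd(f, g); expanding and making the result monic gives the answer.

a⁵-6a⁴+11a³-14a²+8a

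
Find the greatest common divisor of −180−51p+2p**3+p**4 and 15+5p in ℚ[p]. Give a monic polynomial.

By polynomial division,
  p**4+2p**3−51p−180 = ((1/5)p**3−(1/5)p**2+(3/5)p−12)(5p+15) + (0)
Last nonzero remainder: 5p+15. Dividing through by 5 gives the monic gcd p+3.

3+p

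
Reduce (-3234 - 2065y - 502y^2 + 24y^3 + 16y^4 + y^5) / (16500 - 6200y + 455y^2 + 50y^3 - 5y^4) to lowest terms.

(-49 - 35y - 11y^2 - y^3)/(250 - 75y + 5y^2)

By polynomial division,
  y^5 + 16y^4 + 24y^3 - 502y^2 - 2065y - 3234 = (-(1/5)y - 26/5)(-5y^4 + 50y^3 + 455y^2 - 6200y + 16500) + (375y^3 + 624y^2 - 31005y + 82566)
  -5y^4 + 50y^3 + 455y^2 - 6200y + 16500 = (-(1/75)y + 486/3125)(375y^3 + 624y^2 - 31005y + 82566) + (-(173264/3125)y^2 - (173264/625)y + 11435424/3125)
  375y^3 + 624y^2 - 31005y + 82566 = (-(1171875/173264)y + 3909375/173264)(-(173264/3125)y^2 - (173264/625)y + 11435424/3125) + (0)
Last nonzero remainder: -(173264/3125)y^2 - (173264/625)y + 11435424/3125. Dividing through by -173264/3125 gives the monic gcd y^2 + 5y - 66.
Cancel y^2 + 5y - 66 from numerator and denominator to get the reduced form.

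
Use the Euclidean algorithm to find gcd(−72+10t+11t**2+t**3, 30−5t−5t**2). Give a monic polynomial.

−2+t

Repeated division with remainder:
  t**3+11t**2+10t−72 = (−(1/5)t−2)(−5t**2−5t+30) + (6t−12)
  −5t**2−5t+30 = (−(5/6)t−5/2)(6t−12) + (0)
Last nonzero remainder: 6t−12. Dividing through by 6 gives the monic gcd t−2.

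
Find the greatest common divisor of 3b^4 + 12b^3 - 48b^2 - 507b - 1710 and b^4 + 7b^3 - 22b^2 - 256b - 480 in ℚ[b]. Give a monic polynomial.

b^2 - b - 30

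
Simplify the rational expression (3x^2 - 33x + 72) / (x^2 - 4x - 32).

(3x - 9)/(x + 4)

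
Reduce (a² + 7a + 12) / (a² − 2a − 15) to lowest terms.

(a + 4)/(a − 5)

By polynomial division,
  a² + 7a + 12 = (a² − 2a − 15) + (9a + 27)
  a² − 2a − 15 = ((1/9)a − 5/9)(9a + 27) + (0)
Last nonzero remainder: 9a + 27. Dividing through by 9 gives the monic gcd a + 3.
Cancel a + 3 from numerator and denominator to get the reduced form.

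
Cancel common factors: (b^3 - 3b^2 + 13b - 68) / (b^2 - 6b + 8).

By polynomial division,
  b^3 - 3b^2 + 13b - 68 = (b + 3)(b^2 - 6b + 8) + (23b - 92)
  b^2 - 6b + 8 = ((1/23)b - 2/23)(23b - 92) + (0)
Last nonzero remainder: 23b - 92. Dividing through by 23 gives the monic gcd b - 4.
Cancel b - 4 from numerator and denominator to get the reduced form.

(b^2 + b + 17)/(b - 2)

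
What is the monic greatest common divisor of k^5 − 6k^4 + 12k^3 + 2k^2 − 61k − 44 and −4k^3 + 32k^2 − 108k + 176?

Euclidean algorithm in ℚ[k]:
  k^5 − 6k^4 + 12k^3 + 2k^2 − 61k − 44 = (−(1/4)k^2 − (1/2)k − 1/4)(−4k^3 + 32k^2 − 108k + 176) + (0)
Last nonzero remainder: −4k^3 + 32k^2 − 108k + 176. Dividing through by −4 gives the monic gcd k^3 − 8k^2 + 27k − 44.

k^3 − 8k^2 + 27k − 44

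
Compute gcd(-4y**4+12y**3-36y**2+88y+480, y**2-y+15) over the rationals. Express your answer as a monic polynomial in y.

Repeated division with remainder:
  -4y**4+12y**3-36y**2+88y+480 = (-4y**2+8y+32)(y**2-y+15) + (0)
The last nonzero remainder y**2-y+15 is already monic.

y**2-y+15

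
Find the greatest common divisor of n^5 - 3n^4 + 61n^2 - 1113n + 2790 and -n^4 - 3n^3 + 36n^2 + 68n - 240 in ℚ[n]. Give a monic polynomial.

Repeated division with remainder:
  n^5 - 3n^4 + 61n^2 - 1113n + 2790 = (-n + 6)(-n^4 - 3n^3 + 36n^2 + 68n - 240) + (54n^3 - 87n^2 - 1761n + 4230)
  -n^4 - 3n^3 + 36n^2 + 68n - 240 = (-(1/54)n - 83/972)(54n^3 - 87n^2 - 1761n + 4230) + (-(1309/324)n^2 - (1309/324)n + 6545/54)
  54n^3 - 87n^2 - 1761n + 4230 = (-(17496/1309)n + 45684/1309)(-(1309/324)n^2 - (1309/324)n + 6545/54) + (0)
Last nonzero remainder: -(1309/324)n^2 - (1309/324)n + 6545/54. Dividing through by -1309/324 gives the monic gcd n^2 + n - 30.

n^2 + n - 30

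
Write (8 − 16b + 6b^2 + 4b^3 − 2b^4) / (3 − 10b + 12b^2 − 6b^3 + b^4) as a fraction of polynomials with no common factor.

(8 − 2b^2)/(3 − 4b + b^2)

Apply the Euclidean algorithm:
  −2b^4 + 4b^3 + 6b^2 − 16b + 8 = (−2)(b^4 − 6b^3 + 12b^2 − 10b + 3) + (−8b^3 + 30b^2 − 36b + 14)
  b^4 − 6b^3 + 12b^2 − 10b + 3 = (−(1/8)b + 9/32)(−8b^3 + 30b^2 − 36b + 14) + (−(15/16)b^2 + (15/8)b − 15/16)
  −8b^3 + 30b^2 − 36b + 14 = ((128/15)b − 224/15)(−(15/16)b^2 + (15/8)b − 15/16) + (0)
Last nonzero remainder: −(15/16)b^2 + (15/8)b − 15/16. Dividing through by −15/16 gives the monic gcd b^2 − 2b + 1.
Cancel b^2 − 2b + 1 from numerator and denominator to get the reduced form.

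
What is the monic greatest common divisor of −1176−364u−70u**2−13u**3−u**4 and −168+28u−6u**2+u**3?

28+u**2

By polynomial division,
  −u**4−13u**3−70u**2−364u−1176 = (−u−19)(u**3−6u**2+28u−168) + (−156u**2−4368)
  u**3−6u**2+28u−168 = (−(1/156)u+1/26)(−156u**2−4368) + (0)
Last nonzero remainder: −156u**2−4368. Dividing through by −156 gives the monic gcd u**2+28.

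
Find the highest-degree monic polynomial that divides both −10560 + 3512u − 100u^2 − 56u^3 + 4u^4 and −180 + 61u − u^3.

Euclidean algorithm in ℚ[u]:
  4u^4 − 56u^3 − 100u^2 + 3512u − 10560 = (−4u + 56)(−u^3 + 61u − 180) + (144u^2 − 624u − 480)
  −u^3 + 61u − 180 = (−(1/144)u − 13/432)(144u^2 − 624u − 480) + ((350/9)u − 1750/9)
  144u^2 − 624u − 480 = ((648/175)u + 432/175)((350/9)u − 1750/9) + (0)
Last nonzero remainder: (350/9)u − 1750/9. Dividing through by 350/9 gives the monic gcd u − 5.

−5 + u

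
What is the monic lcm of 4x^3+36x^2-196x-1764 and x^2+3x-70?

x^4+19x^3+41x^2-931x-4410

Repeated division with remainder:
  4x^3+36x^2-196x-1764 = (4x+24)(x^2+3x-70) + (12x-84)
  x^2+3x-70 = ((1/12)x+5/6)(12x-84) + (0)
Last nonzero remainder: 12x-84. Dividing through by 12 gives the monic gcd x-7.
Then lcm(f, g) = f·g / gcd(f, g); expanding and making the result monic gives the answer.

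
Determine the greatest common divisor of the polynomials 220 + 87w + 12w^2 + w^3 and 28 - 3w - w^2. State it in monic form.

Repeated division with remainder:
  w^3 + 12w^2 + 87w + 220 = (-w - 9)(-w^2 - 3w + 28) + (88w + 472)
  -w^2 - 3w + 28 = (-(1/88)w + 13/484)(88w + 472) + (1854/121)
  88w + 472 = ((5324/927)w + 28556/927)(1854/121) + (0)
The last nonzero remainder is the constant 1854/121, so the polynomials are coprime and gcd = 1.

1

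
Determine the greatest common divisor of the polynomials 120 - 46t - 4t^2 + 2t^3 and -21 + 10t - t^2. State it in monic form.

-3 + t

Repeated division with remainder:
  2t^3 - 4t^2 - 46t + 120 = (-2t - 16)(-t^2 + 10t - 21) + (72t - 216)
  -t^2 + 10t - 21 = (-(1/72)t + 7/72)(72t - 216) + (0)
Last nonzero remainder: 72t - 216. Dividing through by 72 gives the monic gcd t - 3.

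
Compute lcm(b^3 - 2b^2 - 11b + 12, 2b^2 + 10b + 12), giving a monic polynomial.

b^4 - 15b^2 - 10b + 24

By polynomial division,
  b^3 - 2b^2 - 11b + 12 = ((1/2)b - 7/2)(2b^2 + 10b + 12) + (18b + 54)
  2b^2 + 10b + 12 = ((1/9)b + 2/9)(18b + 54) + (0)
Last nonzero remainder: 18b + 54. Dividing through by 18 gives the monic gcd b + 3.
Then lcm(f, g) = f·g / gcd(f, g); expanding and making the result monic gives the answer.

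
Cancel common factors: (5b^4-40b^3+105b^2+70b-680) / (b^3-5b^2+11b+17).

(5b^2-10b-40)/(b+1)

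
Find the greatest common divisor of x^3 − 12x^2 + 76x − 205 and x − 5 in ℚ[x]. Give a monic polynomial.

By polynomial division,
  x^3 − 12x^2 + 76x − 205 = (x^2 − 7x + 41)(x − 5) + (0)
The last nonzero remainder x − 5 is already monic.

x − 5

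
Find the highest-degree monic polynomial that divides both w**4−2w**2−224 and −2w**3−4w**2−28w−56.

By polynomial division,
  w**4−2w**2−224 = (−(1/2)w+1)(−2w**3−4w**2−28w−56) + (−12w**2−168)
  −2w**3−4w**2−28w−56 = ((1/6)w+1/3)(−12w**2−168) + (0)
Last nonzero remainder: −12w**2−168. Dividing through by −12 gives the monic gcd w**2+14.

w**2+14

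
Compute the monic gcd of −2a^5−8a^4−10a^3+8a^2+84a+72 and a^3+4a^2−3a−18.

a^2+a−6

By polynomial division,
  −2a^5−8a^4−10a^3+8a^2+84a+72 = (−2a^2−16)(a^3+4a^2−3a−18) + (36a^2+36a−216)
  a^3+4a^2−3a−18 = ((1/36)a+1/12)(36a^2+36a−216) + (0)
Last nonzero remainder: 36a^2+36a−216. Dividing through by 36 gives the monic gcd a^2+a−6.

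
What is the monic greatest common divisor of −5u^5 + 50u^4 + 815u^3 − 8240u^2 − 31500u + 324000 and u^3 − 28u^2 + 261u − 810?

u^3 − 28u^2 + 261u − 810

Apply the Euclidean algorithm:
  −5u^5 + 50u^4 + 815u^3 − 8240u^2 − 31500u + 324000 = (−5u^2 − 90u − 400)(u^3 − 28u^2 + 261u − 810) + (0)
The last nonzero remainder u^3 − 28u^2 + 261u − 810 is already monic.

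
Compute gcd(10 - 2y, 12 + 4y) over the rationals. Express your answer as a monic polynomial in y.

1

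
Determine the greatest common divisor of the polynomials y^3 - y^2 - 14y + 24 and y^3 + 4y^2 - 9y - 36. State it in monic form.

Euclidean algorithm in ℚ[y]:
  y^3 - y^2 - 14y + 24 = (y^3 + 4y^2 - 9y - 36) + (-5y^2 - 5y + 60)
  y^3 + 4y^2 - 9y - 36 = (-(1/5)y - 3/5)(-5y^2 - 5y + 60) + (0)
Last nonzero remainder: -5y^2 - 5y + 60. Dividing through by -5 gives the monic gcd y^2 + y - 12.

y^2 + y - 12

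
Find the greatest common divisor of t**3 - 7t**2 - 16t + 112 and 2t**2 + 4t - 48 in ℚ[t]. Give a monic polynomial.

By polynomial division,
  t**3 - 7t**2 - 16t + 112 = ((1/2)t - 9/2)(2t**2 + 4t - 48) + (26t - 104)
  2t**2 + 4t - 48 = ((1/13)t + 6/13)(26t - 104) + (0)
Last nonzero remainder: 26t - 104. Dividing through by 26 gives the monic gcd t - 4.

t - 4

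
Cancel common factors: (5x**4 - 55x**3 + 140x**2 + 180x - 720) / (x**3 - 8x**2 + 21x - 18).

(5x**3 - 40x**2 + 20x + 240)/(x**2 - 5x + 6)

Apply the Euclidean algorithm:
  5x**4 - 55x**3 + 140x**2 + 180x - 720 = (5x - 15)(x**3 - 8x**2 + 21x - 18) + (-85x**2 + 585x - 990)
  x**3 - 8x**2 + 21x - 18 = (-(1/85)x + 19/1445)(-85x**2 + 585x - 990) + ((480/289)x - 1440/289)
  -85x**2 + 585x - 990 = (-(4913/96)x + 3179/16)((480/289)x - 1440/289) + (0)
Last nonzero remainder: (480/289)x - 1440/289. Dividing through by 480/289 gives the monic gcd x - 3.
Cancel x - 3 from numerator and denominator to get the reduced form.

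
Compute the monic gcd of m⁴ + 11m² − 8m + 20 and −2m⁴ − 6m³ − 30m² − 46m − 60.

m² + m + 10

Apply the Euclidean algorithm:
  m⁴ + 11m² − 8m + 20 = (−1/2)(−2m⁴ − 6m³ − 30m² − 46m − 60) + (−3m³ − 4m² − 31m − 10)
  −2m⁴ − 6m³ − 30m² − 46m − 60 = ((2/3)m + 10/9)(−3m³ − 4m² − 31m − 10) + (−(44/9)m² − (44/9)m − 440/9)
  −3m³ − 4m² − 31m − 10 = ((27/44)m + 9/44)(−(44/9)m² − (44/9)m − 440/9) + (0)
Last nonzero remainder: −(44/9)m² − (44/9)m − 440/9. Dividing through by −44/9 gives the monic gcd m² + m + 10.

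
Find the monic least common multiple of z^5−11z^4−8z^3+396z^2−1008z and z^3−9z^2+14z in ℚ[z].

Apply the Euclidean algorithm:
  z^5−11z^4−8z^3+396z^2−1008z = (z^2−2z−40)(z^3−9z^2+14z) + (64z^2−448z)
  z^3−9z^2+14z = ((1/64)z−1/32)(64z^2−448z) + (0)
Last nonzero remainder: 64z^2−448z. Dividing through by 64 gives the monic gcd z^2−7z.
Then lcm(f, g) = f·g / gcd(f, g); expanding and making the result monic gives the answer.

z^6−13z^5+14z^4+412z^3−1800z^2+2016z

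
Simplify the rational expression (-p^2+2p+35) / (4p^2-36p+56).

Apply the Euclidean algorithm:
  -p^2+2p+35 = (-1/4)(4p^2-36p+56) + (-7p+49)
  4p^2-36p+56 = (-(4/7)p+8/7)(-7p+49) + (0)
Last nonzero remainder: -7p+49. Dividing through by -7 gives the monic gcd p-7.
Cancel p-7 from numerator and denominator to get the reduced form.

(-p-5)/(4p-8)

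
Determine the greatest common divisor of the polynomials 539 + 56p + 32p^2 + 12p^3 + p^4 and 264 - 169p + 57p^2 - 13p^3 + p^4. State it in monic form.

11 - 2p + p^2

Euclidean algorithm in ℚ[p]:
  p^4 + 12p^3 + 32p^2 + 56p + 539 = (p^4 - 13p^3 + 57p^2 - 169p + 264) + (25p^3 - 25p^2 + 225p + 275)
  p^4 - 13p^3 + 57p^2 - 169p + 264 = ((1/25)p - 12/25)(25p^3 - 25p^2 + 225p + 275) + (36p^2 - 72p + 396)
  25p^3 - 25p^2 + 225p + 275 = ((25/36)p + 25/36)(36p^2 - 72p + 396) + (0)
Last nonzero remainder: 36p^2 - 72p + 396. Dividing through by 36 gives the monic gcd p^2 - 2p + 11.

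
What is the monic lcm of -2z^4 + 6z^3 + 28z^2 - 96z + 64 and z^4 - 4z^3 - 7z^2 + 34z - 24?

z^5 - 23z^3 + 6z^2 + 112z - 96

Repeated division with remainder:
  -2z^4 + 6z^3 + 28z^2 - 96z + 64 = (-2)(z^4 - 4z^3 - 7z^2 + 34z - 24) + (-2z^3 + 14z^2 - 28z + 16)
  z^4 - 4z^3 - 7z^2 + 34z - 24 = (-(1/2)z - 3/2)(-2z^3 + 14z^2 - 28z + 16) + (0)
Last nonzero remainder: -2z^3 + 14z^2 - 28z + 16. Dividing through by -2 gives the monic gcd z^3 - 7z^2 + 14z - 8.
Then lcm(f, g) = f·g / gcd(f, g); expanding and making the result monic gives the answer.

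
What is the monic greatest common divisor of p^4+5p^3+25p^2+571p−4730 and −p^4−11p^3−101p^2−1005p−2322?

p^2−p+86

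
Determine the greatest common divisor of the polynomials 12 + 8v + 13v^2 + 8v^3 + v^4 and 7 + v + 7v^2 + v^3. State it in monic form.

1 + v^2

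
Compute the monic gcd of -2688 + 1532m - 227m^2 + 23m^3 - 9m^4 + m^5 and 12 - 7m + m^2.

12 - 7m + m^2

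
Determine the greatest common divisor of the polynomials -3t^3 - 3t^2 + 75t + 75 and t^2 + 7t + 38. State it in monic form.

Euclidean algorithm in ℚ[t]:
  -3t^3 - 3t^2 + 75t + 75 = (-3t + 18)(t^2 + 7t + 38) + (63t - 609)
  t^2 + 7t + 38 = ((1/63)t + 50/189)(63t - 609) + (1792/9)
  63t - 609 = ((81/256)t - 783/256)(1792/9) + (0)
The last nonzero remainder is the constant 1792/9, so the polynomials are coprime and gcd = 1.

1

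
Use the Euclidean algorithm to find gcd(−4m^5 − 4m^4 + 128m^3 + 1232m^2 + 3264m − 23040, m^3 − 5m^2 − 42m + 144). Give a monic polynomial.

m^3 − 5m^2 − 42m + 144

Repeated division with remainder:
  −4m^5 − 4m^4 + 128m^3 + 1232m^2 + 3264m − 23040 = (−4m^2 − 24m − 160)(m^3 − 5m^2 − 42m + 144) + (0)
The last nonzero remainder m^3 − 5m^2 − 42m + 144 is already monic.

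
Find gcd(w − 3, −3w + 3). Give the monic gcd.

1

Repeated division with remainder:
  w − 3 = (−1/3)(−3w + 3) + (−2)
  −3w + 3 = ((3/2)w − 3/2)(−2) + (0)
The last nonzero remainder is the constant −2, so the polynomials are coprime and gcd = 1.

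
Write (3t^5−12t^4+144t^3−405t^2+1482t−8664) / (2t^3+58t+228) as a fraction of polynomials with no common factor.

Repeated division with remainder:
  3t^5−12t^4+144t^3−405t^2+1482t−8664 = ((3/2)t^2−6t+57/2)(2t^3+58t+228) + (−399t^2+1197t−15162)
  2t^3+58t+228 = (−(2/399)t−2/133)(−399t^2+1197t−15162) + (0)
Last nonzero remainder: −399t^2+1197t−15162. Dividing through by −399 gives the monic gcd t^2−3t+38.
Cancel t^2−3t+38 from numerator and denominator to get the reduced form.

(3t^3−3t^2+21t−228)/(2t+6)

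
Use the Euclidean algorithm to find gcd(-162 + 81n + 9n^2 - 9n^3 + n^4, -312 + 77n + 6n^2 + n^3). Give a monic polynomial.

-3 + n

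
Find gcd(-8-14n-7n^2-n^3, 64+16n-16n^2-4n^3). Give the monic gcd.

8+6n+n^2

Repeated division with remainder:
  -n^3-7n^2-14n-8 = (1/4)(-4n^3-16n^2+16n+64) + (-3n^2-18n-24)
  -4n^3-16n^2+16n+64 = ((4/3)n-8/3)(-3n^2-18n-24) + (0)
Last nonzero remainder: -3n^2-18n-24. Dividing through by -3 gives the monic gcd n^2+6n+8.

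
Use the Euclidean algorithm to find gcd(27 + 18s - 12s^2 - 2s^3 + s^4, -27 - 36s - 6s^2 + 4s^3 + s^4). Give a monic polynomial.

Apply the Euclidean algorithm:
  s^4 - 2s^3 - 12s^2 + 18s + 27 = (s^4 + 4s^3 - 6s^2 - 36s - 27) + (-6s^3 - 6s^2 + 54s + 54)
  s^4 + 4s^3 - 6s^2 - 36s - 27 = (-(1/6)s - 1/2)(-6s^3 - 6s^2 + 54s + 54) + (0)
Last nonzero remainder: -6s^3 - 6s^2 + 54s + 54. Dividing through by -6 gives the monic gcd s^3 + s^2 - 9s - 9.

-9 - 9s + s^2 + s^3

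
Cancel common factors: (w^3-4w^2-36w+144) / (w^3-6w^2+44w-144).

(w^2-36)/(w^2-2w+36)

By polynomial division,
  w^3-4w^2-36w+144 = (w^3-6w^2+44w-144) + (2w^2-80w+288)
  w^3-6w^2+44w-144 = ((1/2)w+17)(2w^2-80w+288) + (1260w-5040)
  2w^2-80w+288 = ((1/630)w-2/35)(1260w-5040) + (0)
Last nonzero remainder: 1260w-5040. Dividing through by 1260 gives the monic gcd w-4.
Cancel w-4 from numerator and denominator to get the reduced form.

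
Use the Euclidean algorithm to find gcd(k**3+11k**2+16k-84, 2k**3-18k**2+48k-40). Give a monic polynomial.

k-2

By polynomial division,
  k**3+11k**2+16k-84 = (1/2)(2k**3-18k**2+48k-40) + (20k**2-8k-64)
  2k**3-18k**2+48k-40 = ((1/10)k-43/50)(20k**2-8k-64) + ((1188/25)k-2376/25)
  20k**2-8k-64 = ((125/297)k+200/297)((1188/25)k-2376/25) + (0)
Last nonzero remainder: (1188/25)k-2376/25. Dividing through by 1188/25 gives the monic gcd k-2.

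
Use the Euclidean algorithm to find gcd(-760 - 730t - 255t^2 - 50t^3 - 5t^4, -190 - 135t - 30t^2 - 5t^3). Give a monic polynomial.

38 + 27t + 6t^2 + t^3

Apply the Euclidean algorithm:
  -5t^4 - 50t^3 - 255t^2 - 730t - 760 = (t + 4)(-5t^3 - 30t^2 - 135t - 190) + (0)
Last nonzero remainder: -5t^3 - 30t^2 - 135t - 190. Dividing through by -5 gives the monic gcd t^3 + 6t^2 + 27t + 38.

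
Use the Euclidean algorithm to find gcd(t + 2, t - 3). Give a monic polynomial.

1

By polynomial division,
  t + 2 = (t - 3) + (5)
  t - 3 = ((1/5)t - 3/5)(5) + (0)
The last nonzero remainder is the constant 5, so the polynomials are coprime and gcd = 1.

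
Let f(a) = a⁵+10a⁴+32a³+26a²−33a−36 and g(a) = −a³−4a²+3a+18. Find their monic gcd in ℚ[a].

Apply the Euclidean algorithm:
  a⁵+10a⁴+32a³+26a²−33a−36 = (−a²−6a−11)(−a³−4a²+3a+18) + (18a²+108a+162)
  −a³−4a²+3a+18 = (−(1/18)a+1/9)(18a²+108a+162) + (0)
Last nonzero remainder: 18a²+108a+162. Dividing through by 18 gives the monic gcd a²+6a+9.

a²+6a+9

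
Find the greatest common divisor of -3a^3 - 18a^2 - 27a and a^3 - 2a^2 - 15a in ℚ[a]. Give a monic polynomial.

a^2 + 3a

Repeated division with remainder:
  -3a^3 - 18a^2 - 27a = (-3)(a^3 - 2a^2 - 15a) + (-24a^2 - 72a)
  a^3 - 2a^2 - 15a = (-(1/24)a + 5/24)(-24a^2 - 72a) + (0)
Last nonzero remainder: -24a^2 - 72a. Dividing through by -24 gives the monic gcd a^2 + 3a.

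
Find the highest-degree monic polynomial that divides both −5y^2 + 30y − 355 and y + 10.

1

Repeated division with remainder:
  −5y^2 + 30y − 355 = (−5y + 80)(y + 10) + (−1155)
  y + 10 = (−(1/1155)y − 2/231)(−1155) + (0)
The last nonzero remainder is the constant −1155, so the polynomials are coprime and gcd = 1.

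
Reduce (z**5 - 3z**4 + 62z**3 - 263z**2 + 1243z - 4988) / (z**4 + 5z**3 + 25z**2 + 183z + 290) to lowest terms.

(z**3 - z**2 + 31z - 172)/(z**2 + 7z + 10)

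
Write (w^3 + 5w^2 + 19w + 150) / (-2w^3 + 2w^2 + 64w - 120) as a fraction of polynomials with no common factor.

Euclidean algorithm in ℚ[w]:
  w^3 + 5w^2 + 19w + 150 = (-1/2)(-2w^3 + 2w^2 + 64w - 120) + (6w^2 + 51w + 90)
  -2w^3 + 2w^2 + 64w - 120 = (-(1/3)w + 19/6)(6w^2 + 51w + 90) + (-(135/2)w - 405)
  6w^2 + 51w + 90 = (-(4/45)w - 2/9)(-(135/2)w - 405) + (0)
Last nonzero remainder: -(135/2)w - 405. Dividing through by -135/2 gives the monic gcd w + 6.
Cancel w + 6 from numerator and denominator to get the reduced form.

(-w^2 + w - 25)/(2w^2 - 14w + 20)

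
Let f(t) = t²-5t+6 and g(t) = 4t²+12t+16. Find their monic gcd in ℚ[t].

Apply the Euclidean algorithm:
  t²-5t+6 = (1/4)(4t²+12t+16) + (-8t+2)
  4t²+12t+16 = (-(1/2)t-13/8)(-8t+2) + (77/4)
  -8t+2 = (-(32/77)t+8/77)(77/4) + (0)
The last nonzero remainder is the constant 77/4, so the polynomials are coprime and gcd = 1.

1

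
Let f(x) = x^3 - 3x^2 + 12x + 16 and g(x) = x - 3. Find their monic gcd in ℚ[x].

1

Apply the Euclidean algorithm:
  x^3 - 3x^2 + 12x + 16 = (x^2 + 12)(x - 3) + (52)
  x - 3 = ((1/52)x - 3/52)(52) + (0)
The last nonzero remainder is the constant 52, so the polynomials are coprime and gcd = 1.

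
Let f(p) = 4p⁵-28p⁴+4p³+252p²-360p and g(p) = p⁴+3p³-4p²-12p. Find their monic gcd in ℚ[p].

p³+p²-6p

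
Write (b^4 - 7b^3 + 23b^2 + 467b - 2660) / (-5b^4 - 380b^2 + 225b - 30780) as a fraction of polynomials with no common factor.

(-b^2 - 2b + 35)/(5b^2 + 45b + 405)

Repeated division with remainder:
  b^4 - 7b^3 + 23b^2 + 467b - 2660 = (-1/5)(-5b^4 - 380b^2 + 225b - 30780) + (-7b^3 - 53b^2 + 512b - 8816)
  -5b^4 - 380b^2 + 225b - 30780 = ((5/7)b - 265/49)(-7b^3 - 53b^2 + 512b - 8816) + (-(50585/49)b^2 + (455265/49)b - 3844460/49)
  -7b^3 - 53b^2 + 512b - 8816 = ((343/50585)b + 5684/50585)(-(50585/49)b^2 + (455265/49)b - 3844460/49) + (0)
Last nonzero remainder: -(50585/49)b^2 + (455265/49)b - 3844460/49. Dividing through by -50585/49 gives the monic gcd b^2 - 9b + 76.
Cancel b^2 - 9b + 76 from numerator and denominator to get the reduced form.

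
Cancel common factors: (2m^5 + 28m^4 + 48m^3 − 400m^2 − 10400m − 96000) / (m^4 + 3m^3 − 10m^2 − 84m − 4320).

(2m^2 + 40m + 200)/(m + 9)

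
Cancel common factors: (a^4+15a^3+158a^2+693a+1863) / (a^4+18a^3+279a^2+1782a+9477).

(a^2+6a+23)/(a^2+9a+117)

Euclidean algorithm in ℚ[a]:
  a^4+15a^3+158a^2+693a+1863 = (a^4+18a^3+279a^2+1782a+9477) + (-3a^3-121a^2-1089a-7614)
  a^4+18a^3+279a^2+1782a+9477 = (-(1/3)a+67/9)(-3a^3-121a^2-1089a-7614) + ((7351/9)a^2+7351a+66159)
  -3a^3-121a^2-1089a-7614 = (-(27/7351)a-846/7351)((7351/9)a^2+7351a+66159) + (0)
Last nonzero remainder: (7351/9)a^2+7351a+66159. Dividing through by 7351/9 gives the monic gcd a^2+9a+81.
Cancel a^2+9a+81 from numerator and denominator to get the reduced form.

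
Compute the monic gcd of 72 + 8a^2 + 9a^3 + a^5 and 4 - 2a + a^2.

4 - 2a + a^2

Repeated division with remainder:
  a^5 + 9a^3 + 8a^2 + 72 = (a^3 + 2a^2 + 9a + 18)(a^2 - 2a + 4) + (0)
The last nonzero remainder a^2 - 2a + 4 is already monic.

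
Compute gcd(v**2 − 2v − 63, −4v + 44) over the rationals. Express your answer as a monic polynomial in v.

Euclidean algorithm in ℚ[v]:
  v**2 − 2v − 63 = (−(1/4)v − 9/4)(−4v + 44) + (36)
  −4v + 44 = (−(1/9)v + 11/9)(36) + (0)
The last nonzero remainder is the constant 36, so the polynomials are coprime and gcd = 1.

1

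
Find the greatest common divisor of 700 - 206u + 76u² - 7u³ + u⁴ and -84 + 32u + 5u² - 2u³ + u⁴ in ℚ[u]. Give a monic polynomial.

By polynomial division,
  u⁴ - 7u³ + 76u² - 206u + 700 = (u⁴ - 2u³ + 5u² + 32u - 84) + (-5u³ + 71u² - 238u + 784)
  u⁴ - 2u³ + 5u² + 32u - 84 = (-(1/5)u - 61/25)(-5u³ + 71u² - 238u + 784) + ((3266/25)u² - (9798/25)u + 45724/25)
  -5u³ + 71u² - 238u + 784 = (-(125/3266)u + 700/1633)((3266/25)u² - (9798/25)u + 45724/25) + (0)
Last nonzero remainder: (3266/25)u² - (9798/25)u + 45724/25. Dividing through by 3266/25 gives the monic gcd u² - 3u + 14.

14 - 3u + u²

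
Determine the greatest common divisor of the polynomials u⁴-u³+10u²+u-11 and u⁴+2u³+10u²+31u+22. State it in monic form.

u³+10u+11

By polynomial division,
  u⁴-u³+10u²+u-11 = (u⁴+2u³+10u²+31u+22) + (-3u³-30u-33)
  u⁴+2u³+10u²+31u+22 = (-(1/3)u-2/3)(-3u³-30u-33) + (0)
Last nonzero remainder: -3u³-30u-33. Dividing through by -3 gives the monic gcd u³+10u+11.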